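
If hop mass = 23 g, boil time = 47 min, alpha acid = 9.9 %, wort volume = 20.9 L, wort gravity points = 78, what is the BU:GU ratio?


U = 1.65·0.000125^(GP/1000)·(1−e^(−0.04t))/4.15;  IBU = (α/100)·m·U·1000/V;  BU:GU = IBU/GP
U = 1.65·0.000125^(78/1000)·(1−e^(−0.04·47))/4.15 = 0.1671
IBU = (9.9/100)·23·0.1671·1000/20.9 = 18.2098
BU:GU = 18.2098/78

0.2335


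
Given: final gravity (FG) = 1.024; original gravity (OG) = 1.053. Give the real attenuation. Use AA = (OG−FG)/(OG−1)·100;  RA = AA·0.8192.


AA = (1.053 − 1.024)/(1.053 − 1)·100 = 54.7170
RA = 54.7170·0.8192

44.8242 %


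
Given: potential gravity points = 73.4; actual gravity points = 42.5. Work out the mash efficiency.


efficiency = actual / potential × 100
efficiency = 42.5 / 73.4 × 100

57.9019 %


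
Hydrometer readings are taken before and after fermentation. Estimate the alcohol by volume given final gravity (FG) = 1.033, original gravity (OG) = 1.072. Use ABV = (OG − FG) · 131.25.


ABV = (1.072 − 1.033) · 131.25

5.1188 % ABV


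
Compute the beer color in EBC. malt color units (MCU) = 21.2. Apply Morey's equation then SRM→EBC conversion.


SRM = 1.4922·MCU^0.6859;  EBC = SRM·1.97
SRM = 1.4922·21.2^0.6859 = 12.1216
EBC = 12.1216·1.97

23.8796 EBC


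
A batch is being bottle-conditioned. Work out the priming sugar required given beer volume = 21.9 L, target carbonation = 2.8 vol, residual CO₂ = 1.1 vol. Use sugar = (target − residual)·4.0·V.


sugar = (2.8 − 1.1)·4.0·21.9

148.9200 g


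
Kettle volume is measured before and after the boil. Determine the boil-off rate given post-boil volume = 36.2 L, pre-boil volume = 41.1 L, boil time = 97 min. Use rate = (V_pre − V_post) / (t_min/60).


rate = (41.1 − 36.2) / (97/60)

3.0309 L/hr


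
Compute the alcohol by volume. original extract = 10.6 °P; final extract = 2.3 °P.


SG = 259/(259 − P);  ABV = (OG − FG)·131.25
OG = 259/(259 − 10.6) = 1.0427
FG = 259/(259 − 2.3) = 1.0090
ABV = (1.0427 − 1.0090)·131.25

4.4249 % ABV


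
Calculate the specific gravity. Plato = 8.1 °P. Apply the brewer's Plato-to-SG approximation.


SG = 259/(259 − P)
SG = 259/(259 − 8.1)

1.0323


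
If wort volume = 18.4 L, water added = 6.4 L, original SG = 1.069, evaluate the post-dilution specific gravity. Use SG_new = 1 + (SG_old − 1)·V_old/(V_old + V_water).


pts = (1.069 − 1)·1000·18.4/(18.4 + 6.4) = 51.1935
SG_new = 1 + 51.1935/1000

1.0512


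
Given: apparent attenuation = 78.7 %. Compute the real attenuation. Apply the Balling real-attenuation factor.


RA = AA · 0.8192
RA = 78.7 · 0.8192

64.4710 %


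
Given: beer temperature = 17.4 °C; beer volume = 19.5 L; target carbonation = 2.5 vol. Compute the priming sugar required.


residual = 14.695·(0.01821 + 0.09011·e^(−0.04·T));  sugar = (target − residual)·4.0·V
residual = 14.695·(0.01821 + 0.09011·e^(−0.04·17.4)) = 0.9278
sugar = (2.5 − 0.9278)·4.0·19.5

122.6321 g


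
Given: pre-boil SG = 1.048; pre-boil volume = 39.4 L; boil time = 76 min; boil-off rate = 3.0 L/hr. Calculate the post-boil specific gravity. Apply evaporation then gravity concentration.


V_post = V_pre − rate·(t/60);  SG_post = 1 + (SG_pre−1)·V_pre/V_post
V_post = 39.4 − 3.0·(76/60) = 35.6000
SG_post = 1 + (1.048 − 1)·39.4/35.6000

1.0531


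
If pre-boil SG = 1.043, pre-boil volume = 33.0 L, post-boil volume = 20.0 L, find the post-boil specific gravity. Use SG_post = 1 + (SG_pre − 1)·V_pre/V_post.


pts_pre = (1.043 − 1)·1000 = 43.0000
pts_post = 43.0000·33.0/20.0 = 70.9500
SG_post = 1 + 70.9500/1000

1.0709


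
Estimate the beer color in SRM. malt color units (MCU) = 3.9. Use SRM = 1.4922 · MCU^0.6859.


SRM = 1.4922 · 3.9^0.6859

3.7952 SRM


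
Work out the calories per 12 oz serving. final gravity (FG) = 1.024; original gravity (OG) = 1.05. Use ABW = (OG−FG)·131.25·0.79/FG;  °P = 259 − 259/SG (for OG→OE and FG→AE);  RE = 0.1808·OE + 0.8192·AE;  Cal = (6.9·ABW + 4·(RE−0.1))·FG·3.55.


ABW = (1.05 − 1.024)·131.25·0.79/1.024 = 2.6327
OE = 259 − 259/1.05 = 12.3333 °P
AE = 259 − 259/1.024 = 6.0703 °P
RE = 0.1808·12.3333 + 0.8192·6.0703 = 7.2027 °P
Cal = (6.9·2.6327 + 4·(7.2027−0.1))·1.024·3.55

169.3139 kcal


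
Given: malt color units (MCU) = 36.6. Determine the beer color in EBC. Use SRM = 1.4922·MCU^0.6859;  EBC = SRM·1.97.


SRM = 1.4922·36.6^0.6859 = 17.6286
EBC = 17.6286·1.97

34.7284 EBC


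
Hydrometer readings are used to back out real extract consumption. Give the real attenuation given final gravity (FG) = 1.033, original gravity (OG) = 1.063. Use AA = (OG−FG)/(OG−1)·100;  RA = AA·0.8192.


AA = (1.063 − 1.033)/(1.063 − 1)·100 = 47.6190
RA = 47.6190·0.8192

39.0095 %


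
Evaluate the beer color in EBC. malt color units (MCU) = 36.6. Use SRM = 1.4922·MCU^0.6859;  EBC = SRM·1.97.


SRM = 1.4922·36.6^0.6859 = 17.6286
EBC = 17.6286·1.97

34.7284 EBC


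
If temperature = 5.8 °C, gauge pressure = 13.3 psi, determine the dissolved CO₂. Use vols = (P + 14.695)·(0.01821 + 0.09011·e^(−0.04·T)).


vols = (13.3 + 14.695)·(0.01821 + 0.09011·e^(−0.04·5.8))

2.5101 volumes


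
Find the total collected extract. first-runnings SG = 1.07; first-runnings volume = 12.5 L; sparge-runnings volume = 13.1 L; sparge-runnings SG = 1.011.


total = Σ (SG_i − 1)·1000·V_i
first = (1.07 − 1)·1000·12.5 = 875.0000
sparge = (1.011 − 1)·1000·13.1 = 144.1000
total = 875.0000 + 144.1000

1019.1000 gravity·L


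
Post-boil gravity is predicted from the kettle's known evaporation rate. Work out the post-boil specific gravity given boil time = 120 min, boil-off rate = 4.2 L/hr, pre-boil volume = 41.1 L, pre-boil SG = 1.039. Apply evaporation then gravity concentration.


V_post = V_pre − rate·(t/60);  SG_post = 1 + (SG_pre−1)·V_pre/V_post
V_post = 41.1 − 4.2·(120/60) = 32.7000
SG_post = 1 + (1.039 − 1)·41.1/32.7000

1.0490


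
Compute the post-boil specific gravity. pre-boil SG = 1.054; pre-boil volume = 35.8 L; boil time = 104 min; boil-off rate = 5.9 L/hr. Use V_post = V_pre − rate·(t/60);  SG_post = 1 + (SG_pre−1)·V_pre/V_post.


V_post = 35.8 − 5.9·(104/60) = 25.5733
SG_post = 1 + (1.054 − 1)·35.8/25.5733

1.0756


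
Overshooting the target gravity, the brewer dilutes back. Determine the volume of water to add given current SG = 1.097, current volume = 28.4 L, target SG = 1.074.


V_water = V·((SG_curr − 1)/(SG_target − 1) − 1)
V_water = 28.4·((1.097 − 1)/(1.074 − 1) − 1)

8.8270 L


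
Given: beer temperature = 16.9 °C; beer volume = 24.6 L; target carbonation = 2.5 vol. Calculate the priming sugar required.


residual = 14.695·(0.01821 + 0.09011·e^(−0.04·T));  sugar = (target − residual)·4.0·V
residual = 14.695·(0.01821 + 0.09011·e^(−0.04·16.9)) = 0.9411
sugar = (2.5 − 0.9411)·4.0·24.6

153.3928 g


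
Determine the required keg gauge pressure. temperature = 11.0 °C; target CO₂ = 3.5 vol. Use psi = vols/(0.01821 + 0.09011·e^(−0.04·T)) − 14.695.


psi = 3.5/(0.01821 + 0.09011·e^(−0.04·11.0)) − 14.695

31.2102 psi


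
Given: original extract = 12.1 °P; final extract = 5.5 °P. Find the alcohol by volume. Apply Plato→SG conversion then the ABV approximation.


SG = 259/(259 − P);  ABV = (OG − FG)·131.25
OG = 259/(259 − 12.1) = 1.0490
FG = 259/(259 − 5.5) = 1.0217
ABV = (1.0490 − 1.0217)·131.25

3.5846 % ABV


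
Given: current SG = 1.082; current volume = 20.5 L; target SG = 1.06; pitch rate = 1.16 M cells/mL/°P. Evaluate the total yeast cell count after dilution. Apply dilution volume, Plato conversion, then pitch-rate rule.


V_w = V·((SG_c−1)/(SG_t−1)−1);  °P = 259 − 259/SG_t;  cells = rate·(V+V_w)·°P
V_w = 20.5·((1.082−1)/(1.06−1)−1) = 7.5167
V_final = 20.5 + 7.5167 = 28.0167
°P = 259 − 259/1.06 = 14.6604
cells = 1.16·28.0167·14.6604

476.4525 billion cells


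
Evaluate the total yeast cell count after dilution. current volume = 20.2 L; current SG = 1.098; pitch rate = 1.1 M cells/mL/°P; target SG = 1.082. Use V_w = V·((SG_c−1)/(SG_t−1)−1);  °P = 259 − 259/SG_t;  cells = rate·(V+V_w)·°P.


V_w = 20.2·((1.098−1)/(1.082−1)−1) = 3.9415
V_final = 20.2 + 3.9415 = 24.1415
°P = 259 − 259/1.082 = 19.6285
cells = 1.1·24.1415·19.6285

521.2459 billion cells


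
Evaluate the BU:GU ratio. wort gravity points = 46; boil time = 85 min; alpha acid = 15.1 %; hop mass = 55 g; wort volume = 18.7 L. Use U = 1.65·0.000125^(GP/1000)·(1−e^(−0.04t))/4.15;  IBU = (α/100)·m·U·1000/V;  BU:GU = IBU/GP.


U = 1.65·0.000125^(46/1000)·(1−e^(−0.04·85))/4.15 = 0.2542
IBU = (15.1/100)·55·0.2542·1000/18.7 = 112.8887
BU:GU = 112.8887/46

2.4541


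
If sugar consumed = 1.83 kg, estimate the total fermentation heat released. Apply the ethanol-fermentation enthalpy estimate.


Q = m_sugar · 590 kJ/kg
Q = 1.83 · 590

1079.7000 kJ


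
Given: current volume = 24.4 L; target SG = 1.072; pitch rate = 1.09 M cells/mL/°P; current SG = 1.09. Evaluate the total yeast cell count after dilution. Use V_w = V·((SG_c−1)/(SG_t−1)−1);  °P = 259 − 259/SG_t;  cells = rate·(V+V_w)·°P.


V_w = 24.4·((1.09−1)/(1.072−1)−1) = 6.1000
V_final = 24.4 + 6.1000 = 30.5000
°P = 259 − 259/1.072 = 17.3955
cells = 1.09·30.5000·17.3955

578.3141 billion cells


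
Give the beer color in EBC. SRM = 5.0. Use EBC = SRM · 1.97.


EBC = 5.0 · 1.97

9.8500 EBC


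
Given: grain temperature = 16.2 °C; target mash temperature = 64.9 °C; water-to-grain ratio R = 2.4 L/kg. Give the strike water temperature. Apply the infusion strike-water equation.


T_strike = (0.41/R)·(T_mash − T_grain) + T_mash
T_strike = (0.41/2.4)·(64.9 − 16.2) + 64.9

73.2196 °C


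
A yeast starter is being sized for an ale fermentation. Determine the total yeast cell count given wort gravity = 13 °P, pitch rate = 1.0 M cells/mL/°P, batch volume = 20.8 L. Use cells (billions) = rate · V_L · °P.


cells = 1.0 · 20.8 · 13

270.4000 billion cells


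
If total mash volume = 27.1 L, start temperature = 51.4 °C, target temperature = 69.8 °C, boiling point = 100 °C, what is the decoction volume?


V_dec = V_total·(T_target − T_start)/(T_boil − T_start)
V_dec = 27.1·(69.8 − 51.4)/(100 − 51.4)

10.2601 L


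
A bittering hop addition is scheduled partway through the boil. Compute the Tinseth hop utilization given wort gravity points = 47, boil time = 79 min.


U = 1.65·0.000125^(GP/1000) · (1 − e^(−0.04·t))/4.15
bigness = 1.65·0.000125^(47/1000) = 1.0815
boil_factor = (1 − e^(−0.04·79))/4.15 = 0.2307
U = 1.0815 · 0.2307

0.2496


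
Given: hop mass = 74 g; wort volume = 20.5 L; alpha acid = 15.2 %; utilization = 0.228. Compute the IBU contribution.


IBU = (α/100)·mass·U·1000 / V
IBU = (15.2/100)·74·0.228·1000 / 20.5

125.0997 IBU


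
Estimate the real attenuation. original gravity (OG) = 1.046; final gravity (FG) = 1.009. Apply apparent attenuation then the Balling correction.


AA = (OG−FG)/(OG−1)·100;  RA = AA·0.8192
AA = (1.046 − 1.009)/(1.046 − 1)·100 = 80.4348
RA = 80.4348·0.8192

65.8922 %


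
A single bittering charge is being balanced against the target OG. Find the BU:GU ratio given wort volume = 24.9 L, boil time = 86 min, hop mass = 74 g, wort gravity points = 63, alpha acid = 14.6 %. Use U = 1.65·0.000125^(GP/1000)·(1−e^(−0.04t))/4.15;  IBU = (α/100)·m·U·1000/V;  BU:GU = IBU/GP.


U = 1.65·0.000125^(63/1000)·(1−e^(−0.04·86))/4.15 = 0.2185
IBU = (14.6/100)·74·0.2185·1000/24.9 = 94.7922
BU:GU = 94.7922/63

1.5046


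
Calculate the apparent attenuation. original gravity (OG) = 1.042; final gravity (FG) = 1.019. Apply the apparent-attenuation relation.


AA = (OG − FG)/(OG − 1) · 100
AA = (1.042 − 1.019)/(1.042 − 1) · 100

54.7619 %


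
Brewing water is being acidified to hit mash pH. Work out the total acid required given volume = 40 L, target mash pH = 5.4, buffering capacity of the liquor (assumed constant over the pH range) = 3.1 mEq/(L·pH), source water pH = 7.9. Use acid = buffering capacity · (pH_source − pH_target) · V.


acid = 3.1 · (7.9 − 5.4) · 40

310.0000 mEq


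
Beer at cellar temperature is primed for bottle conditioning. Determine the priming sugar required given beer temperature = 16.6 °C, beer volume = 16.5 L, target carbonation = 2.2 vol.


residual = 14.695·(0.01821 + 0.09011·e^(−0.04·T));  sugar = (target − residual)·4.0·V
residual = 14.695·(0.01821 + 0.09011·e^(−0.04·16.6)) = 0.9493
sugar = (2.2 − 0.9493)·4.0·16.5

82.5488 g


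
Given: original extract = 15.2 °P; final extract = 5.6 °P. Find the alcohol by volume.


SG = 259/(259 − P);  ABV = (OG − FG)·131.25
OG = 259/(259 − 15.2) = 1.0623
FG = 259/(259 − 5.6) = 1.0221
ABV = (1.0623 − 1.0221)·131.25

5.2824 % ABV


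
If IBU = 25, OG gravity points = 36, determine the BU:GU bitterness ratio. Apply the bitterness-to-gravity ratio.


BU:GU = IBU / OG_points
BU:GU = 25 / 36

0.6944


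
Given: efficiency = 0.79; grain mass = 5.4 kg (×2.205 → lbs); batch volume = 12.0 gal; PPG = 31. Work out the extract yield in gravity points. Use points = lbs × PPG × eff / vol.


lbs = 5.4 × 2.205 = 11.9070
points = 11.9070 × 31 × 0.79 / 12.0

24.3002 points


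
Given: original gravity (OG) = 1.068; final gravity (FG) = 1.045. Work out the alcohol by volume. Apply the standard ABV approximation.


ABV = (OG − FG) · 131.25
ABV = (1.068 − 1.045) · 131.25

3.0188 % ABV


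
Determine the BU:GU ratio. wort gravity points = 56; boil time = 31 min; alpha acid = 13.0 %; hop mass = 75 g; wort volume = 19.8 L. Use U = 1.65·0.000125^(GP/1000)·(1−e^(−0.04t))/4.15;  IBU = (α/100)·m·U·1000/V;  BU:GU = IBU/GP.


U = 1.65·0.000125^(56/1000)·(1−e^(−0.04·31))/4.15 = 0.1708
IBU = (13.0/100)·75·0.1708·1000/19.8 = 84.1080
BU:GU = 84.1080/56

1.5019


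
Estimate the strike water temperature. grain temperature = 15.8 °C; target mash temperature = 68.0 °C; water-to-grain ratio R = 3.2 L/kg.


T_strike = (0.41/R)·(T_mash − T_grain) + T_mash
T_strike = (0.41/3.2)·(68.0 − 15.8) + 68.0

74.6881 °C


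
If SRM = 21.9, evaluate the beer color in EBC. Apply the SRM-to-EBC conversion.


EBC = SRM · 1.97
EBC = 21.9 · 1.97

43.1430 EBC


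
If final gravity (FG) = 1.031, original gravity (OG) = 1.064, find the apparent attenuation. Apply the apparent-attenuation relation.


AA = (OG − FG)/(OG − 1) · 100
AA = (1.064 − 1.031)/(1.064 − 1) · 100

51.5625 %


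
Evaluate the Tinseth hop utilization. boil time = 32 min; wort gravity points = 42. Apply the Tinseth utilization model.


U = 1.65·0.000125^(GP/1000) · (1 − e^(−0.04·t))/4.15
bigness = 1.65·0.000125^(42/1000) = 1.1312
boil_factor = (1 − e^(−0.04·32))/4.15 = 0.1740
U = 1.1312 · 0.1740

0.1968


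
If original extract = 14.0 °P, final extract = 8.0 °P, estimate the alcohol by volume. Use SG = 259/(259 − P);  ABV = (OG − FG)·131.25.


OG = 259/(259 − 14.0) = 1.0571
FG = 259/(259 − 8.0) = 1.0319
ABV = (1.0571 − 1.0319)·131.25

3.3167 % ABV


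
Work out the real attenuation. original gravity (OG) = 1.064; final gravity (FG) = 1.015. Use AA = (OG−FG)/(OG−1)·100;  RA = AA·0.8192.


AA = (1.064 − 1.015)/(1.064 − 1)·100 = 76.5625
RA = 76.5625·0.8192

62.7200 %


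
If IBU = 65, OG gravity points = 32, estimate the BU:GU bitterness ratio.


BU:GU = IBU / OG_points
BU:GU = 65 / 32

2.0312


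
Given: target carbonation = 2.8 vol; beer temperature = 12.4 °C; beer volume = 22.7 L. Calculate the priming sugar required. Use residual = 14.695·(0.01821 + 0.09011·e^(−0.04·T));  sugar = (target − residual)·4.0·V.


residual = 14.695·(0.01821 + 0.09011·e^(−0.04·12.4)) = 1.0740
sugar = (2.8 − 1.0740)·4.0·22.7

156.7242 g


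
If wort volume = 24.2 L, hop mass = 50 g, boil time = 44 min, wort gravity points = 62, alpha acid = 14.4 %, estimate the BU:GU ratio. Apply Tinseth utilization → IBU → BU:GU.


U = 1.65·0.000125^(GP/1000)·(1−e^(−0.04t))/4.15;  IBU = (α/100)·m·U·1000/V;  BU:GU = IBU/GP
U = 1.65·0.000125^(62/1000)·(1−e^(−0.04·44))/4.15 = 0.1886
IBU = (14.4/100)·50·0.1886·1000/24.2 = 56.1007
BU:GU = 56.1007/62

0.9048


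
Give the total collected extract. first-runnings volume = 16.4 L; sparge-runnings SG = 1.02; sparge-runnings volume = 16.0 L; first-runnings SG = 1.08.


total = Σ (SG_i − 1)·1000·V_i
first = (1.08 − 1)·1000·16.4 = 1312.0000
sparge = (1.02 − 1)·1000·16.0 = 320.0000
total = 1312.0000 + 320.0000

1632.0000 gravity·L


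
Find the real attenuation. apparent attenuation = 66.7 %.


RA = AA · 0.8192
RA = 66.7 · 0.8192

54.6406 %


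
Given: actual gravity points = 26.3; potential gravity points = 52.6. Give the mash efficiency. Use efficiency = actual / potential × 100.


efficiency = 26.3 / 52.6 × 100

50.0000 %


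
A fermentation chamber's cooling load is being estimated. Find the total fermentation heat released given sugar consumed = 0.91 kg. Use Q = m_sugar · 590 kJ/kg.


Q = 0.91 · 590

536.9000 kJ


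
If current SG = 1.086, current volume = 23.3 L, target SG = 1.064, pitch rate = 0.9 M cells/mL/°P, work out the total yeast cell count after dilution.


V_w = V·((SG_c−1)/(SG_t−1)−1);  °P = 259 − 259/SG_t;  cells = rate·(V+V_w)·°P
V_w = 23.3·((1.086−1)/(1.064−1)−1) = 8.0094
V_final = 23.3 + 8.0094 = 31.3094
°P = 259 − 259/1.064 = 15.5789
cells = 0.9·31.3094·15.5789

438.9904 billion cells


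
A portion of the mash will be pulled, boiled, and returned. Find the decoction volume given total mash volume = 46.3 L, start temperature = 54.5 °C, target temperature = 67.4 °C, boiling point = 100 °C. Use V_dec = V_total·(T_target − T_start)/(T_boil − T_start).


V_dec = 46.3·(67.4 − 54.5)/(100 − 54.5)

13.1268 L


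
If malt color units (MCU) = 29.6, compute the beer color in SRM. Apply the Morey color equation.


SRM = 1.4922 · MCU^0.6859
SRM = 1.4922 · 29.6^0.6859

15.2400 SRM


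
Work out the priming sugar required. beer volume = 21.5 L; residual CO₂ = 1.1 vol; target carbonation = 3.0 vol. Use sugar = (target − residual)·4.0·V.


sugar = (3.0 − 1.1)·4.0·21.5

163.4000 g


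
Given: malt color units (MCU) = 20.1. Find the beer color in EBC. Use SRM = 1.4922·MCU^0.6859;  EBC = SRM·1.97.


SRM = 1.4922·20.1^0.6859 = 11.6866
EBC = 11.6866·1.97

23.0227 EBC


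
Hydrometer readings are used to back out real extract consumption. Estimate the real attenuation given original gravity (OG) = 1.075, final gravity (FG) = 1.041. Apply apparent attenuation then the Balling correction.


AA = (OG−FG)/(OG−1)·100;  RA = AA·0.8192
AA = (1.075 − 1.041)/(1.075 − 1)·100 = 45.3333
RA = 45.3333·0.8192

37.1371 %


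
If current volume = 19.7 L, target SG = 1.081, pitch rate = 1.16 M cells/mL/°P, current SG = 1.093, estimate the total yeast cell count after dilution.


V_w = V·((SG_c−1)/(SG_t−1)−1);  °P = 259 − 259/SG_t;  cells = rate·(V+V_w)·°P
V_w = 19.7·((1.093−1)/(1.081−1)−1) = 2.9185
V_final = 19.7 + 2.9185 = 22.6185
°P = 259 − 259/1.081 = 19.4070
cells = 1.16·22.6185·19.4070

509.1916 billion cells


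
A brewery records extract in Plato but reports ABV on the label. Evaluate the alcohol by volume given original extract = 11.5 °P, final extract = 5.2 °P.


SG = 259/(259 − P);  ABV = (OG − FG)·131.25
OG = 259/(259 − 11.5) = 1.0465
FG = 259/(259 − 5.2) = 1.0205
ABV = (1.0465 − 1.0205)·131.25

3.4094 % ABV


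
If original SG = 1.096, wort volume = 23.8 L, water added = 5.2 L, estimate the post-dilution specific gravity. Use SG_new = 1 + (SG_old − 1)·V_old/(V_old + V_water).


pts = (1.096 − 1)·1000·23.8/(23.8 + 5.2) = 78.7862
SG_new = 1 + 78.7862/1000

1.0788


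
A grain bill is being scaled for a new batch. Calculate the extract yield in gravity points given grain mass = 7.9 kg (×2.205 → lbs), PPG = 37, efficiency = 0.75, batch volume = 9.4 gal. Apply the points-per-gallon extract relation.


points = lbs × PPG × eff / vol
lbs = 7.9 × 2.205 = 17.4195
points = 17.4195 × 37 × 0.75 / 9.4

51.4246 points


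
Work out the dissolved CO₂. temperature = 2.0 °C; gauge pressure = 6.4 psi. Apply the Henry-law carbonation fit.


vols = (P + 14.695)·(0.01821 + 0.09011·e^(−0.04·T))
vols = (6.4 + 14.695)·(0.01821 + 0.09011·e^(−0.04·2.0))

2.1389 volumes


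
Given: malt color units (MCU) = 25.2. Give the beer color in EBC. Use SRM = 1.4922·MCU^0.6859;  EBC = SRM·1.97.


SRM = 1.4922·25.2^0.6859 = 13.6473
EBC = 13.6473·1.97

26.8852 EBC


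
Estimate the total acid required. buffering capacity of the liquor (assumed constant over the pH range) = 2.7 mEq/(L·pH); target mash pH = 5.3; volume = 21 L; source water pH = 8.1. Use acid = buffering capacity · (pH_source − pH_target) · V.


acid = 2.7 · (8.1 − 5.3) · 21

158.7600 mEq


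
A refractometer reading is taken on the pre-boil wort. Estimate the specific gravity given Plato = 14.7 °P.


SG = 259/(259 − P)
SG = 259/(259 − 14.7)

1.0602


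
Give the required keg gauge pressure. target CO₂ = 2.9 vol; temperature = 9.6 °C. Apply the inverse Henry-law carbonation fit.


psi = vols/(0.01821 + 0.09011·e^(−0.04·T)) − 14.695
psi = 2.9/(0.01821 + 0.09011·e^(−0.04·9.6)) − 14.695

21.7432 psi


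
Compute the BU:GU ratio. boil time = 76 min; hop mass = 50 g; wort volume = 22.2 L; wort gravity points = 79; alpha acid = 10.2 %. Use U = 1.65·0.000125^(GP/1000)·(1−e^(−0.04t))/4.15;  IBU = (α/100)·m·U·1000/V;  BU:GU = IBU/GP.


U = 1.65·0.000125^(79/1000)·(1−e^(−0.04·76))/4.15 = 0.1861
IBU = (10.2/100)·50·0.1861·1000/22.2 = 42.7584
BU:GU = 42.7584/79

0.5412


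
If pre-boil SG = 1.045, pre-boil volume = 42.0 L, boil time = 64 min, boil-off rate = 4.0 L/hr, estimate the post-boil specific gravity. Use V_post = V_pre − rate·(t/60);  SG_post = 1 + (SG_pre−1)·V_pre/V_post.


V_post = 42.0 − 4.0·(64/60) = 37.7333
SG_post = 1 + (1.045 − 1)·42.0/37.7333

1.0501


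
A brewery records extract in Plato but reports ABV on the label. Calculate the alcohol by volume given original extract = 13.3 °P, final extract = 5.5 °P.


SG = 259/(259 − P);  ABV = (OG − FG)·131.25
OG = 259/(259 − 13.3) = 1.0541
FG = 259/(259 − 5.5) = 1.0217
ABV = (1.0541 − 1.0217)·131.25

4.2571 % ABV


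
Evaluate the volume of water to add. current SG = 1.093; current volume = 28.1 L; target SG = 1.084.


V_water = V·((SG_curr − 1)/(SG_target − 1) − 1)
V_water = 28.1·((1.093 − 1)/(1.084 − 1) − 1)

3.0107 L


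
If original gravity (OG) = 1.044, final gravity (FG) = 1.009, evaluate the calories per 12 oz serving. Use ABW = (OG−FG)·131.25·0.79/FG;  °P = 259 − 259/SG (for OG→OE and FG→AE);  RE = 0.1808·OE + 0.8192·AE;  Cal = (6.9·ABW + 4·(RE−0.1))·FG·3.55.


ABW = (1.044 − 1.009)·131.25·0.79/1.009 = 3.5967
OE = 259 − 259/1.044 = 10.9157 °P
AE = 259 − 259/1.009 = 2.3102 °P
RE = 0.1808·10.9157 + 0.8192·2.3102 = 3.8661 °P
Cal = (6.9·3.5967 + 4·(3.8661−0.1))·1.009·3.55

142.8536 kcal


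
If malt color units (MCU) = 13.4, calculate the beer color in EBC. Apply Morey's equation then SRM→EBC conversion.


SRM = 1.4922·MCU^0.6859;  EBC = SRM·1.97
SRM = 1.4922·13.4^0.6859 = 8.8493
EBC = 8.8493·1.97

17.4331 EBC


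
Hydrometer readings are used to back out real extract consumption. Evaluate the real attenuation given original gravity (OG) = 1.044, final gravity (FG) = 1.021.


AA = (OG−FG)/(OG−1)·100;  RA = AA·0.8192
AA = (1.044 − 1.021)/(1.044 − 1)·100 = 52.2727
RA = 52.2727·0.8192

42.8218 %


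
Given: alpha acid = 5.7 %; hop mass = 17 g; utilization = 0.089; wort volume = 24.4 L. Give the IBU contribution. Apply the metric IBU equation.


IBU = (α/100)·mass·U·1000 / V
IBU = (5.7/100)·17·0.089·1000 / 24.4

3.5345 IBU


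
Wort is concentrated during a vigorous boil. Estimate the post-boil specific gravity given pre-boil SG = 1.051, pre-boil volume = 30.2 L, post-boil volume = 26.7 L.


SG_post = 1 + (SG_pre − 1)·V_pre/V_post
pts_pre = (1.051 − 1)·1000 = 51.0000
pts_post = 51.0000·30.2/26.7 = 57.6854
SG_post = 1 + 57.6854/1000

1.0577


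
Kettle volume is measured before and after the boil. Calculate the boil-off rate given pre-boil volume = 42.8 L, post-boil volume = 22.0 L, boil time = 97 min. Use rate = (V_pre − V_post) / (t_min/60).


rate = (42.8 − 22.0) / (97/60)

12.8660 L/hr


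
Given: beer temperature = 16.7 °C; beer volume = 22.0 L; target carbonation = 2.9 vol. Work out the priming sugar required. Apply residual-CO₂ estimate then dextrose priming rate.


residual = 14.695·(0.01821 + 0.09011·e^(−0.04·T));  sugar = (target − residual)·4.0·V
residual = 14.695·(0.01821 + 0.09011·e^(−0.04·16.7)) = 0.9465
sugar = (2.9 − 0.9465)·4.0·22.0

171.9045 g


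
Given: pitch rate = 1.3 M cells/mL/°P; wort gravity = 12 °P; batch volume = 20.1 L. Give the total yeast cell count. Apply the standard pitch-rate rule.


cells (billions) = rate · V_L · °P
cells = 1.3 · 20.1 · 12

313.5600 billion cells


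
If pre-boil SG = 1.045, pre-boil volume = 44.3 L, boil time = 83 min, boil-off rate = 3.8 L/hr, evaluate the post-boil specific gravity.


V_post = V_pre − rate·(t/60);  SG_post = 1 + (SG_pre−1)·V_pre/V_post
V_post = 44.3 − 3.8·(83/60) = 39.0433
SG_post = 1 + (1.045 − 1)·44.3/39.0433

1.0511


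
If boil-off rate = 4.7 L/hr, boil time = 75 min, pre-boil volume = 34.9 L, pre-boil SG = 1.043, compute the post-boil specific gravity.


V_post = V_pre − rate·(t/60);  SG_post = 1 + (SG_pre−1)·V_pre/V_post
V_post = 34.9 − 4.7·(75/60) = 29.0250
SG_post = 1 + (1.043 − 1)·34.9/29.0250

1.0517


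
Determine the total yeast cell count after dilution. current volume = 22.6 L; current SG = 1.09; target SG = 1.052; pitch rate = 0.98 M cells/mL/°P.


V_w = V·((SG_c−1)/(SG_t−1)−1);  °P = 259 − 259/SG_t;  cells = rate·(V+V_w)·°P
V_w = 22.6·((1.09−1)/(1.052−1)−1) = 16.5154
V_final = 22.6 + 16.5154 = 39.1154
°P = 259 − 259/1.052 = 12.8023
cells = 0.98·39.1154·12.8023

490.7508 billion cells


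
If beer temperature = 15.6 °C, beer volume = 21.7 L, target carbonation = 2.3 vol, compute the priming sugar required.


residual = 14.695·(0.01821 + 0.09011·e^(−0.04·T));  sugar = (target − residual)·4.0·V
residual = 14.695·(0.01821 + 0.09011·e^(−0.04·15.6)) = 0.9771
sugar = (2.3 − 0.9771)·4.0·21.7

114.8294 g


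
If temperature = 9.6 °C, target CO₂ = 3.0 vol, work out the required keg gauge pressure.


psi = vols/(0.01821 + 0.09011·e^(−0.04·T)) − 14.695
psi = 3.0/(0.01821 + 0.09011·e^(−0.04·9.6)) − 14.695

22.9997 psi


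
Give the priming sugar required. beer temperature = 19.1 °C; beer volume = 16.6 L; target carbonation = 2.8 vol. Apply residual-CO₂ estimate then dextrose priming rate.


residual = 14.695·(0.01821 + 0.09011·e^(−0.04·T));  sugar = (target − residual)·4.0·V
residual = 14.695·(0.01821 + 0.09011·e^(−0.04·19.1)) = 0.8844
sugar = (2.8 − 0.8844)·4.0·16.6

127.1964 g


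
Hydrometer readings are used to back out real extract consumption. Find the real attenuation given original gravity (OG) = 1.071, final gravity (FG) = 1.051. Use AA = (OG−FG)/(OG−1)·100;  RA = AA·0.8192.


AA = (1.071 − 1.051)/(1.071 − 1)·100 = 28.1690
RA = 28.1690·0.8192

23.0761 %


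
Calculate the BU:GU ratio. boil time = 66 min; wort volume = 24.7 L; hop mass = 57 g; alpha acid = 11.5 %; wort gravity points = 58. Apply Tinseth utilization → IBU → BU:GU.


U = 1.65·0.000125^(GP/1000)·(1−e^(−0.04t))/4.15;  IBU = (α/100)·m·U·1000/V;  BU:GU = IBU/GP
U = 1.65·0.000125^(58/1000)·(1−e^(−0.04·66))/4.15 = 0.2192
IBU = (11.5/100)·57·0.2192·1000/24.7 = 58.1807
BU:GU = 58.1807/58

1.0031


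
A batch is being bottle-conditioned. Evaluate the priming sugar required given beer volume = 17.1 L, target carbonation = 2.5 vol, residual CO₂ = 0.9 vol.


sugar = (target − residual)·4.0·V
sugar = (2.5 − 0.9)·4.0·17.1

109.4400 g


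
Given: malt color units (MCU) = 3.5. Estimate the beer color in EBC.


SRM = 1.4922·MCU^0.6859;  EBC = SRM·1.97
SRM = 1.4922·3.5^0.6859 = 3.5237
EBC = 3.5237·1.97

6.9418 EBC


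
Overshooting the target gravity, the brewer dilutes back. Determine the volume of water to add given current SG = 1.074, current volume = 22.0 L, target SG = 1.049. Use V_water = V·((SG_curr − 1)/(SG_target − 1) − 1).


V_water = 22.0·((1.074 − 1)/(1.049 − 1) − 1)

11.2245 L


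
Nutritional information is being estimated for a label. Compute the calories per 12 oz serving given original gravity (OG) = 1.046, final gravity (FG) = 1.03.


ABW = (OG−FG)·131.25·0.79/FG;  °P = 259 − 259/SG (for OG→OE and FG→AE);  RE = 0.1808·OE + 0.8192·AE;  Cal = (6.9·ABW + 4·(RE−0.1))·FG·3.55
ABW = (1.046 − 1.03)·131.25·0.79/1.03 = 1.6107
OE = 259 − 259/1.046 = 11.3901 °P
AE = 259 − 259/1.03 = 7.5437 °P
RE = 0.1808·11.3901 + 0.8192·7.5437 = 8.2391 °P
Cal = (6.9·1.6107 + 4·(8.2391−0.1))·1.03·3.55

159.6799 kcal


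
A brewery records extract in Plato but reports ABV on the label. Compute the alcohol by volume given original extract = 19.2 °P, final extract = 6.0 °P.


SG = 259/(259 − P);  ABV = (OG − FG)·131.25
OG = 259/(259 − 19.2) = 1.0801
FG = 259/(259 − 6.0) = 1.0237
ABV = (1.0801 − 1.0237)·131.25

7.3961 % ABV


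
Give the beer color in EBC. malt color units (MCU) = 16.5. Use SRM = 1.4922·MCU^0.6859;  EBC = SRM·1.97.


SRM = 1.4922·16.5^0.6859 = 10.2070
EBC = 10.2070·1.97

20.1078 EBC


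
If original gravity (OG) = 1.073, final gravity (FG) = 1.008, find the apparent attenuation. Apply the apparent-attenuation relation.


AA = (OG − FG)/(OG − 1) · 100
AA = (1.073 − 1.008)/(1.073 − 1) · 100

89.0411 %


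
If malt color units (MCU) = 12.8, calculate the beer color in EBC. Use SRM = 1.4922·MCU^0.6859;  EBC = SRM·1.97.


SRM = 1.4922·12.8^0.6859 = 8.5756
EBC = 8.5756·1.97

16.8938 EBC


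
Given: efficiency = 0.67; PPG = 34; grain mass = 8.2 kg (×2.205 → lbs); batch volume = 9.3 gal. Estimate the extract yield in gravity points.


points = lbs × PPG × eff / vol
lbs = 8.2 × 2.205 = 18.0810
points = 18.0810 × 34 × 0.67 / 9.3

44.2887 points


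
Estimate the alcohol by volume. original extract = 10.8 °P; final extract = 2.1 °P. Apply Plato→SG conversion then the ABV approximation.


SG = 259/(259 − P);  ABV = (OG − FG)·131.25
OG = 259/(259 − 10.8) = 1.0435
FG = 259/(259 − 2.1) = 1.0082
ABV = (1.0435 − 1.0082)·131.25

4.6382 % ABV


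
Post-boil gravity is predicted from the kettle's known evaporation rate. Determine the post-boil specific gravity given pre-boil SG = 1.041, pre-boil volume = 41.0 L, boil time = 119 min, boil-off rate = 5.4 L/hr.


V_post = V_pre − rate·(t/60);  SG_post = 1 + (SG_pre−1)·V_pre/V_post
V_post = 41.0 − 5.4·(119/60) = 30.2900
SG_post = 1 + (1.041 − 1)·41.0/30.2900

1.0555


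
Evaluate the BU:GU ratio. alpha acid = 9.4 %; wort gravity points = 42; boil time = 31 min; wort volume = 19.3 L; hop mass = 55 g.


U = 1.65·0.000125^(GP/1000)·(1−e^(−0.04t))/4.15;  IBU = (α/100)·m·U·1000/V;  BU:GU = IBU/GP
U = 1.65·0.000125^(42/1000)·(1−e^(−0.04·31))/4.15 = 0.1937
IBU = (9.4/100)·55·0.1937·1000/19.3 = 51.8889
BU:GU = 51.8889/42

1.2354


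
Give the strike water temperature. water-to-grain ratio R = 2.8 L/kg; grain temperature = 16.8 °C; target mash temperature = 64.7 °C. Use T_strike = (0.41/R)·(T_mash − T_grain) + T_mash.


T_strike = (0.41/2.8)·(64.7 − 16.8) + 64.7

71.7139 °C


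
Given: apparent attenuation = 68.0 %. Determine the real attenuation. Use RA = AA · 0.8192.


RA = 68.0 · 0.8192

55.7056 %


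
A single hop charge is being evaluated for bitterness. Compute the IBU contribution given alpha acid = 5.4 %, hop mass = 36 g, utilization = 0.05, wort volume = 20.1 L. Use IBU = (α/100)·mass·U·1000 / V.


IBU = (5.4/100)·36·0.05·1000 / 20.1

4.8358 IBU


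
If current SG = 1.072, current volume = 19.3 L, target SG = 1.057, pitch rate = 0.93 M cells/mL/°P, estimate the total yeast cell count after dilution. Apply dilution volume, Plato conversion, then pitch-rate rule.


V_w = V·((SG_c−1)/(SG_t−1)−1);  °P = 259 − 259/SG_t;  cells = rate·(V+V_w)·°P
V_w = 19.3·((1.072−1)/(1.057−1)−1) = 5.0789
V_final = 19.3 + 5.0789 = 24.3789
°P = 259 − 259/1.057 = 13.9669
cells = 0.93·24.3789·13.9669

316.6632 billion cells


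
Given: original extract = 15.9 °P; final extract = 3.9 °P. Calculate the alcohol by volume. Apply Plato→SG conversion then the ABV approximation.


SG = 259/(259 − P);  ABV = (OG − FG)·131.25
OG = 259/(259 − 15.9) = 1.0654
FG = 259/(259 − 3.9) = 1.0153
ABV = (1.0654 − 1.0153)·131.25

6.5779 % ABV


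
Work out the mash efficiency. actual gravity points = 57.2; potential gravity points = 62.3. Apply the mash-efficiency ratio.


efficiency = actual / potential × 100
efficiency = 57.2 / 62.3 × 100

91.8138 %


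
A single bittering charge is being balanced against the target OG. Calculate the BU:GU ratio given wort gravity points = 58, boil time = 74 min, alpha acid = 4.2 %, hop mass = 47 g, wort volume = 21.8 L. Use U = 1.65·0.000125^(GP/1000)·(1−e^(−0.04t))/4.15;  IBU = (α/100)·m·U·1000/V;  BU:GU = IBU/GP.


U = 1.65·0.000125^(58/1000)·(1−e^(−0.04·74))/4.15 = 0.2238
IBU = (4.2/100)·47·0.2238·1000/21.8 = 20.2693
BU:GU = 20.2693/58

0.3495


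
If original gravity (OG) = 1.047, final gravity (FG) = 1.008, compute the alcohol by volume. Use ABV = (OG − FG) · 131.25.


ABV = (1.047 − 1.008) · 131.25

5.1187 % ABV


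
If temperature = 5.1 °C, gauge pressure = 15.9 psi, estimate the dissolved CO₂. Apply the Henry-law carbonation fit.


vols = (P + 14.695)·(0.01821 + 0.09011·e^(−0.04·T))
vols = (15.9 + 14.695)·(0.01821 + 0.09011·e^(−0.04·5.1))

2.8053 volumes


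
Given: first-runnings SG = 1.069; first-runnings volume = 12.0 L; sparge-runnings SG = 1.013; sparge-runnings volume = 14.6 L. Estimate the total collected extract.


total = Σ (SG_i − 1)·1000·V_i
first = (1.069 − 1)·1000·12.0 = 828.0000
sparge = (1.013 − 1)·1000·14.6 = 189.8000
total = 828.0000 + 189.8000

1017.8000 gravity·L


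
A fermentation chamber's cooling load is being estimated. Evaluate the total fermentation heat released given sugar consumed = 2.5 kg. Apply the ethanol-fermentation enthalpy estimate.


Q = m_sugar · 590 kJ/kg
Q = 2.5 · 590

1475.0000 kJ


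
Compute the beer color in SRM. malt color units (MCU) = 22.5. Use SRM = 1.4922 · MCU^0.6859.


SRM = 1.4922 · 22.5^0.6859

12.6267 SRM


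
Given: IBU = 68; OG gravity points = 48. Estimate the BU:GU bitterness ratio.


BU:GU = IBU / OG_points
BU:GU = 68 / 48

1.4167


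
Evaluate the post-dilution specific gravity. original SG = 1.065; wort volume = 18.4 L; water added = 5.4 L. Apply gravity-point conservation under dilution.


SG_new = 1 + (SG_old − 1)·V_old/(V_old + V_water)
pts = (1.065 − 1)·1000·18.4/(18.4 + 5.4) = 50.2521
SG_new = 1 + 50.2521/1000

1.0503


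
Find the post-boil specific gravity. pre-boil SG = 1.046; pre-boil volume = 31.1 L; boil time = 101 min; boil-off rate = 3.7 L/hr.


V_post = V_pre − rate·(t/60);  SG_post = 1 + (SG_pre−1)·V_pre/V_post
V_post = 31.1 − 3.7·(101/60) = 24.8717
SG_post = 1 + (1.046 − 1)·31.1/24.8717

1.0575


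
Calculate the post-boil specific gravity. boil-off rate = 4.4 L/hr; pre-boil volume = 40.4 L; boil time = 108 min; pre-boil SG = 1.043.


V_post = V_pre − rate·(t/60);  SG_post = 1 + (SG_pre−1)·V_pre/V_post
V_post = 40.4 − 4.4·(108/60) = 32.4800
SG_post = 1 + (1.043 − 1)·40.4/32.4800

1.0535


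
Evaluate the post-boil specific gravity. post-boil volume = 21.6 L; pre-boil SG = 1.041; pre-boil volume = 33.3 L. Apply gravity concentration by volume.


SG_post = 1 + (SG_pre − 1)·V_pre/V_post
pts_pre = (1.041 − 1)·1000 = 41.0000
pts_post = 41.0000·33.3/21.6 = 63.2083
SG_post = 1 + 63.2083/1000

1.0632


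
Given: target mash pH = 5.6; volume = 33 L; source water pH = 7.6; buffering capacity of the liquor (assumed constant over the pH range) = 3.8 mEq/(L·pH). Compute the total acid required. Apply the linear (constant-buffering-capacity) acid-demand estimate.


acid = buffering capacity · (pH_source − pH_target) · V
acid = 3.8 · (7.6 − 5.6) · 33

250.8000 mEq


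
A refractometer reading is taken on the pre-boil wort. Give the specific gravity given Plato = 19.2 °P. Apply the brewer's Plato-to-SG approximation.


SG = 259/(259 − P)
SG = 259/(259 − 19.2)

1.0801


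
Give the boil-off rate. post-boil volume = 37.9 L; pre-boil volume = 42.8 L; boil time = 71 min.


rate = (V_pre − V_post) / (t_min/60)
rate = (42.8 − 37.9) / (71/60)

4.1408 L/hr


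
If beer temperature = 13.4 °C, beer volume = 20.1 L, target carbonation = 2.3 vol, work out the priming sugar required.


residual = 14.695·(0.01821 + 0.09011·e^(−0.04·T));  sugar = (target − residual)·4.0·V
residual = 14.695·(0.01821 + 0.09011·e^(−0.04·13.4)) = 1.0423
sugar = (2.3 − 1.0423)·4.0·20.1

101.1155 g


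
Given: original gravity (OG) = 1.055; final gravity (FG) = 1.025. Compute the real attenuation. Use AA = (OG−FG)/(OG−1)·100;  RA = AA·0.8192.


AA = (1.055 − 1.025)/(1.055 − 1)·100 = 54.5455
RA = 54.5455·0.8192

44.6836 %


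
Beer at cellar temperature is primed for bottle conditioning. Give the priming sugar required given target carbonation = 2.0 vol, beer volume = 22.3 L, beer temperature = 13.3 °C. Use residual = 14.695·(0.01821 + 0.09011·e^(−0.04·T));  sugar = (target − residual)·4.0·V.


residual = 14.695·(0.01821 + 0.09011·e^(−0.04·13.3)) = 1.0454
sugar = (2.0 − 1.0454)·4.0·22.3

85.1459 g


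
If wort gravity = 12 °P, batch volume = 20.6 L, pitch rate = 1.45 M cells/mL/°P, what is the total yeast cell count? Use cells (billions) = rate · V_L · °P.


cells = 1.45 · 20.6 · 12

358.4400 billion cells


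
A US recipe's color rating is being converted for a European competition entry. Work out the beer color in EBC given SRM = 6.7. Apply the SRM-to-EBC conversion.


EBC = SRM · 1.97
EBC = 6.7 · 1.97

13.1990 EBC


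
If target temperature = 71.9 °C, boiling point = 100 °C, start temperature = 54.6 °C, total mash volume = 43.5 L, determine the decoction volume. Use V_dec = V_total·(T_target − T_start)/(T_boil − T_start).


V_dec = 43.5·(71.9 − 54.6)/(100 − 54.6)

16.5760 L


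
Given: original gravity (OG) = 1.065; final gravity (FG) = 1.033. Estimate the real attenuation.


AA = (OG−FG)/(OG−1)·100;  RA = AA·0.8192
AA = (1.065 − 1.033)/(1.065 − 1)·100 = 49.2308
RA = 49.2308·0.8192

40.3298 %


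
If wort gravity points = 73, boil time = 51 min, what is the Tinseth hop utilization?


U = 1.65·0.000125^(GP/1000) · (1 − e^(−0.04·t))/4.15
bigness = 1.65·0.000125^(73/1000) = 0.8562
boil_factor = (1 − e^(−0.04·51))/4.15 = 0.2096
U = 0.8562 · 0.2096

0.1795


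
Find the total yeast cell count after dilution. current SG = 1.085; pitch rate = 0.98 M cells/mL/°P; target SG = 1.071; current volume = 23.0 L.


V_w = V·((SG_c−1)/(SG_t−1)−1);  °P = 259 − 259/SG_t;  cells = rate·(V+V_w)·°P
V_w = 23.0·((1.085−1)/(1.071−1)−1) = 4.5352
V_final = 23.0 + 4.5352 = 27.5352
°P = 259 − 259/1.071 = 17.1699
cells = 0.98·27.5352·17.1699

463.3222 billion cells
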